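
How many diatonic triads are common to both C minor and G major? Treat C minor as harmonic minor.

Diatonic triads of C minor (harmonic minor): Cm (i), Ddim (ii°), Ebaug (III+), Fm (iv), G (V), Ab (VI), Bdim (vii°).
Diatonic triads of G major: G (I), Am (ii), Bm (iii), C (IV), D (V), Em (vi), F#dim (vii°).
Matching root and quality in both lists: G.
That gives 1 common triad.

1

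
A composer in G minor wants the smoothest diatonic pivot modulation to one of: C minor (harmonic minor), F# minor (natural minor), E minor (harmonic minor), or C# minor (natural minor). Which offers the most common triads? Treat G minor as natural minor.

Triads of G minor (natural minor): G minor (i), A diminished (ii°), Bb major (III), C minor (iv), D minor (v), Eb major (VI), F major (VII).
C minor (harmonic minor) shares 1: Cm.
F# minor (natural minor) shares 0: none.
E minor (harmonic minor) shares 0: none.
C# minor (natural minor) shares 0: none.
The most common triads (1) are shared with C minor.

C minor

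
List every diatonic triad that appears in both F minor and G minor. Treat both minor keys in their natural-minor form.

Cm, Eb

Triads in F minor (natural minor): Fm (i), Gdim (ii°), Ab (III), Bbm (iv), Cm (v), Db (VI), Eb (VII).
Triads in G minor (natural minor): Gm (i), Adim (ii°), Bb (III), Cm (iv), Dm (v), Eb (VI), F (VII).
Shared triads with their functions: Cm (v in F minor, iv in G minor); Eb (VII in F minor, VI in G minor).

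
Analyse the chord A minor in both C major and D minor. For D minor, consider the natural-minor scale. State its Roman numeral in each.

The scale of C major is C D E F G A B; A is degree 6, and the triad built there (A-C-E) is minor, so it is vi.
The scale of D minor (natural minor) is D E F G A Bb C; A is degree 5, and the triad built there (A-C-E) is minor, so it is v.

vi in C major; v in D minor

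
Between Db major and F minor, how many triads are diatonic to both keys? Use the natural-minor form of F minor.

Diatonic triads of Db major: Db (I), Ebm (ii), Fm (iii), Gb (IV), Ab (V), Bbm (vi), Cdim (vii°).
Diatonic triads of F minor (natural minor): Fm (i), Gdim (ii°), Ab (III), Bbm (iv), Cm (v), Db (VI), Eb (VII).
Matching root and quality in both lists: Db, Fm, Ab, Bbm.
That gives 4 common triads.

4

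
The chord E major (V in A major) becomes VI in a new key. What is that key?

G# minor

The numeral VI denotes a major triad on scale degree 6. With E on degree 6, the tonic of the new key is G#.
Degree 6 carries a major triad in minor keys, so the destination is G# minor.
Check: the diatonic triads of G# minor (natural minor) are G#m (i), A#dim (ii°), B (III), C#m (iv), D#m (v), E (VI), F# (VII) — E major is indeed VI.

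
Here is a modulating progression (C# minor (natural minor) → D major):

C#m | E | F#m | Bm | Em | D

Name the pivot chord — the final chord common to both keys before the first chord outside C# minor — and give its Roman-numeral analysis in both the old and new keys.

Chords diatonic to C# minor: C#m, D#dim, E, F#m, G#m, A, B.
Reading the progression, the first chord not in that set is Bm, so the modulation leaves C# minor there.
The chord immediately before Bm is F#m, which is diatonic to both keys: iv in C# minor and iii in D major.

F#m — iv in C# minor, iii in D major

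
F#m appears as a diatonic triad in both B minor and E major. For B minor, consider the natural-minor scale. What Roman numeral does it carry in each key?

v in B minor; ii in E major

The scale of B minor (natural minor) is B C# D E F# G A; F# is degree 5, and the triad built there (F#-A-C#) is minor, so it is v.
The scale of E major is E F# G# A B C# D#; F# is degree 2, and the triad built there (F#-A-C#) is minor, so it is ii.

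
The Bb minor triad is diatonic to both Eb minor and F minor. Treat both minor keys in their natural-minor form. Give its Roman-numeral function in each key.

The scale of Eb minor (natural minor) is Eb F Gb Ab Bb Cb Db; Bb is degree 5, and the triad built there (Bb-Db-F) is minor, so it is v.
The scale of F minor (natural minor) is F G Ab Bb C Db Eb; Bb is degree 4, and the triad built there (Bb-Db-F) is minor, so it is iv.

v in Eb minor; iv in F minor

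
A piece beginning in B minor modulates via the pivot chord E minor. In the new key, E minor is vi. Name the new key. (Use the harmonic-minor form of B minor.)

G major

The numeral vi denotes a minor triad on scale degree 6. With E on degree 6, the tonic of the new key is G.
Degree 6 carries a minor triad in major keys, so the destination is G major.
Check: the diatonic triads of G major are G (I), Am (ii), Bm (iii), C (IV), D (V), Em (vi), F#dim (vii°) — E minor is indeed vi.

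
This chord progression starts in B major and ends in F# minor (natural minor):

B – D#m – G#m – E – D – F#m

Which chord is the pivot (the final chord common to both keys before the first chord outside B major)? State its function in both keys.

E — IV in B major, VII in F# minor

Chords diatonic to B major: B, C#m, D#m, E, F#, G#m, A#dim.
Reading the progression, the first chord not in that set is D, so the modulation leaves B major there.
The chord immediately before D is E, which is diatonic to both keys: IV in B major and VII in F# minor.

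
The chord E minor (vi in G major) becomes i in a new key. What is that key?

The numeral i denotes a minor triad on scale degree 1. With E on degree 1, the tonic of the new key is E.
Degree 1 carries a minor triad in minor keys, so the destination is E minor.
Check: the diatonic triads of E minor (natural minor) are Em (i), F#dim (ii°), G (III), Am (iv), Bm (v), C (VI), D (VII) — E minor is indeed i.

E minor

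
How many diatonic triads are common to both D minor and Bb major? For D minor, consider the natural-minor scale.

4

Diatonic triads of D minor (natural minor): D minor (i), E diminished (ii°), F major (III), G minor (iv), A minor (v), Bb major (VI), C major (VII).
Diatonic triads of Bb major: Bb major (I), C minor (ii), D minor (iii), Eb major (IV), F major (V), G minor (vi), A diminished (vii°).
Matching root and quality in both lists: D minor, F major, G minor, Bb major.
That gives 4 common triads.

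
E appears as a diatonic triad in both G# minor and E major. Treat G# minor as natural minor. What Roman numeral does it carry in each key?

VI in G# minor; I in E major

The scale of G# minor (natural minor) is G# A# B C# D# E F#; E is degree 6, and the triad built there (E-G#-B) is major, so it is VI.
The scale of E major is E F# G# A B C# D#; E is degree 1, and the triad built there (E-G#-B) is major, so it is I.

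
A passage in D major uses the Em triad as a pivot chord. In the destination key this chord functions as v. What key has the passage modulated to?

The numeral v denotes a minor triad on scale degree 5. With E on degree 5, the tonic of the new key is A.
Degree 5 carries a minor triad in natural-minor keys, so the destination is A minor.
Check: the diatonic triads of A minor (natural minor) are Am (i), Bdim (ii°), C (III), Dm (iv), Em (v), F (VI), G (VII) — Em is indeed v.

A minor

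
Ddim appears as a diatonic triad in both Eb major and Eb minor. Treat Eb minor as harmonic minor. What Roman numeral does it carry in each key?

The scale of Eb major is Eb F G Ab Bb C D; D is degree 7, and the triad built there (D-F-Ab) is diminished, so it is vii°.
The scale of Eb minor (harmonic minor) is Eb F Gb Ab Bb Cb D; D is degree 7, and the triad built there (D-F-Ab) is diminished, so it is vii°.

vii° in Eb major; vii° in Eb minor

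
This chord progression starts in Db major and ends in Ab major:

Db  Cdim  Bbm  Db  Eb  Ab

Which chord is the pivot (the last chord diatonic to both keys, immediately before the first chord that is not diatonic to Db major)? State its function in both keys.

Db — I in Db major, IV in Ab major

Chords diatonic to Db major: Db, Ebm, Fm, Gb, Ab, Bbm, Cdim.
Reading the progression, the first chord not in that set is Eb, so the modulation leaves Db major there.
The chord immediately before Eb is Db, which is diatonic to both keys: I in Db major and IV in Ab major.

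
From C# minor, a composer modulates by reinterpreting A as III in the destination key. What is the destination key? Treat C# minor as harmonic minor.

The numeral III denotes a major triad on scale degree 3. With A on degree 3, the tonic of the new key is F#.
Degree 3 carries a major triad in natural-minor keys, so the destination is F# minor.
Check: the diatonic triads of F# minor (natural minor) are F#m (i), G#dim (ii°), A (III), Bm (iv), C#m (v), D (VI), E (VII) — A is indeed III.

F# minor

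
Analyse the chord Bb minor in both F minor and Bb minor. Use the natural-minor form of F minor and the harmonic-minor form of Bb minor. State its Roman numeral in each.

The scale of F minor (natural minor) is F G Ab Bb C Db Eb; Bb is degree 4, and the triad built there (Bb-Db-F) is minor, so it is iv.
The scale of Bb minor (harmonic minor) is Bb C Db Eb F Gb A; Bb is degree 1, and the triad built there (Bb-Db-F) is minor, so it is i.

iv in F minor; i in Bb minor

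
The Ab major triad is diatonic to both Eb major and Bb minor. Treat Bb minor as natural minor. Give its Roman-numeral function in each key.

IV in Eb major; VII in Bb minor

The scale of Eb major is Eb F G Ab Bb C D; Ab is degree 4, and the triad built there (Ab-C-Eb) is major, so it is IV.
The scale of Bb minor (natural minor) is Bb C Db Eb F Gb Ab; Ab is degree 7, and the triad built there (Ab-C-Eb) is major, so it is VII.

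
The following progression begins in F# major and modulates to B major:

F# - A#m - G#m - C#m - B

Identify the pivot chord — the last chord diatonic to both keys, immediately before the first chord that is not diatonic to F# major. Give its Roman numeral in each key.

G#m — ii in F# major, vi in B major

Chords diatonic to F# major: F#, G#m, A#m, B, C#, D#m, E#dim.
Reading the progression, the first chord not in that set is C#m, so the modulation leaves F# major there.
The chord immediately before C#m is G#m, which is diatonic to both keys: ii in F# major and vi in B major.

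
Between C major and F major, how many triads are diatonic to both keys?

4

Diatonic triads of C major: C major (I), D minor (ii), E minor (iii), F major (IV), G major (V), A minor (vi), B diminished (vii°).
Diatonic triads of F major: F major (I), G minor (ii), A minor (iii), B♭ major (IV), C major (V), D minor (vi), E diminished (vii°).
Matching root and quality in both lists: C major, D minor, F major, A minor.
That gives 4 common triads.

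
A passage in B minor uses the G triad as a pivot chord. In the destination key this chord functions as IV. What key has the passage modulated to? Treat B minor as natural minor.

D major

The numeral IV denotes a major triad on scale degree 4. With G on degree 4, the tonic of the new key is D.
Degree 4 carries a major triad in major keys, so the destination is D major.
Check: the diatonic triads of D major are D (I), Em (ii), F#m (iii), G (IV), A (V), Bm (vi), C#dim (vii°) — G is indeed IV.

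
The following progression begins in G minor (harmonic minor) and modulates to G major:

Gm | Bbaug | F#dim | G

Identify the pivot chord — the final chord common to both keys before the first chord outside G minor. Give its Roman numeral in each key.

F#dim — vii° in G minor, vii° in G major

Chords diatonic to G minor: Gm, Adim, Bbaug, Cm, D, Eb, F#dim.
Reading the progression, the first chord not in that set is G, so the modulation leaves G minor there.
The chord immediately before G is F#dim, which is diatonic to both keys: vii° in G minor and vii° in G major.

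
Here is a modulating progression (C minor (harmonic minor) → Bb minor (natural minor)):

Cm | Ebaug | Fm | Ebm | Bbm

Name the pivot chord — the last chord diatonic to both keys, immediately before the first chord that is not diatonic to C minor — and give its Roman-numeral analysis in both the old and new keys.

Chords diatonic to C minor: Cm, Ddim, Ebaug, Fm, G, Ab, Bdim.
Reading the progression, the first chord not in that set is Ebm, so the modulation leaves C minor there.
The chord immediately before Ebm is Fm, which is diatonic to both keys: iv in C minor and v in Bb minor.

Fm — iv in C minor, v in Bb minor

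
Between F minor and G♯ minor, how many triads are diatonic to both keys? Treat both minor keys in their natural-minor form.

Diatonic triads of F minor (natural minor): Fm (i), Gdim (ii°), A♭ (III), B♭m (iv), Cm (v), D♭ (VI), E♭ (VII).
Diatonic triads of G♯ minor (natural minor): G♯m (i), A♯dim (ii°), B (III), C♯m (iv), D♯m (v), E (VI), F♯ (VII).
No triad has the same root and quality in both keys.

0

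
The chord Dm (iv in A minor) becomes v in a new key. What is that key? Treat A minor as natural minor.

G minor

The numeral v denotes a minor triad on scale degree 5. With D on degree 5, the tonic of the new key is G.
Degree 5 carries a minor triad in natural-minor keys, so the destination is G minor.
Check: the diatonic triads of G minor (natural minor) are Gm (i), Adim (ii°), Bb (III), Cm (iv), Dm (v), Eb (VI), F (VII) — Dm is indeed v.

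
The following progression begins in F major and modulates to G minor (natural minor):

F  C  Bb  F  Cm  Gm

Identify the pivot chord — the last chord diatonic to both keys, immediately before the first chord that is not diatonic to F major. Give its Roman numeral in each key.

F — I in F major, VII in G minor

Chords diatonic to F major: F, Gm, Am, Bb, C, Dm, Edim.
Reading the progression, the first chord not in that set is Cm, so the modulation leaves F major there.
The chord immediately before Cm is F, which is diatonic to both keys: I in F major and VII in G minor.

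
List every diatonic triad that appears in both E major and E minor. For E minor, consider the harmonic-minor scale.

Triads in E major: E (I), F#m (ii), G#m (iii), A (IV), B (V), C#m (vi), D#dim (vii°).
Triads in E minor (harmonic minor): Em (i), F#dim (ii°), Gaug (III+), Am (iv), B (V), C (VI), D#dim (vii°).
Shared triads with their functions: B (V in E major, V in E minor); D#dim (vii° in E major, vii° in E minor).

B, D#dim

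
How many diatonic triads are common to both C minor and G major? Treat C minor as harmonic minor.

Diatonic triads of C minor (harmonic minor): Cm (i), Ddim (ii°), Ebaug (III+), Fm (iv), G (V), Ab (VI), Bdim (vii°).
Diatonic triads of G major: G (I), Am (ii), Bm (iii), C (IV), D (V), Em (vi), F#dim (vii°).
Matching root and quality in both lists: G.
That gives 1 common triad.

1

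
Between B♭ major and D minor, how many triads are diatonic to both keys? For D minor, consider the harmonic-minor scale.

Diatonic triads of B♭ major: B♭ (I), Cm (ii), Dm (iii), E♭ (IV), F (V), Gm (vi), Adim (vii°).
Diatonic triads of D minor (harmonic minor): Dm (i), Edim (ii°), Faug (III+), Gm (iv), A (V), B♭ (VI), C♯dim (vii°).
Matching root and quality in both lists: B♭, Dm, Gm.
That gives 3 common triads.

3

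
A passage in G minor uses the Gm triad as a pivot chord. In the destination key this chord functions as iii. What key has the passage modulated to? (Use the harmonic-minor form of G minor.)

Eb major

The numeral iii denotes a minor triad on scale degree 3. With G on degree 3, the tonic of the new key is Eb.
Degree 3 carries a minor triad in major keys, so the destination is Eb major.
Check: the diatonic triads of Eb major are Eb (I), Fm (ii), Gm (iii), Ab (IV), Bb (V), Cm (vi), Ddim (vii°) — Gm is indeed iii.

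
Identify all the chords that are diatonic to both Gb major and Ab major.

Triads in Gb major: Gb (I), Abm (ii), Bbm (iii), Cb (IV), Db (V), Ebm (vi), Fdim (vii°).
Triads in Ab major: Ab (I), Bbm (ii), Cm (iii), Db (IV), Eb (V), Fm (vi), Gdim (vii°).
Shared triads with their functions: Bbm (iii in Gb major, ii in Ab major); Db (V in Gb major, IV in Ab major).

Bbm, Db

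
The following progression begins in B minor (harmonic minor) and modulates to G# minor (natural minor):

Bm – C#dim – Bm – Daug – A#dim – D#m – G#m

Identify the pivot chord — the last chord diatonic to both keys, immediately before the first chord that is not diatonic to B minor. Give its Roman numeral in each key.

Chords diatonic to B minor: Bm, C#dim, Daug, Em, F#, G, A#dim.
Reading the progression, the first chord not in that set is D#m, so the modulation leaves B minor there.
The chord immediately before D#m is A#dim, which is diatonic to both keys: vii° in B minor and ii° in G# minor.

A#dim — vii° in B minor, ii° in G# minor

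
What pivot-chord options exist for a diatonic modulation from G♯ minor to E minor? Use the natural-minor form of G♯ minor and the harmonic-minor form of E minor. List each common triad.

B

Triads in G♯ minor (natural minor): G♯m (i), A♯dim (ii°), B (III), C♯m (iv), D♯m (v), E (VI), F♯ (VII).
Triads in E minor (harmonic minor): Em (i), F♯dim (ii°), Gaug (III+), Am (iv), B (V), C (VI), D♯dim (vii°).
Shared triads with their functions: B (III in G♯ minor, V in E minor).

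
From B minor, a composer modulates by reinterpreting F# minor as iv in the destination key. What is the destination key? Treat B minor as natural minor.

The numeral iv denotes a minor triad on scale degree 4. With F# on degree 4, the tonic of the new key is C#.
Degree 4 carries a minor triad in minor keys, so the destination is C# minor.
Check: the diatonic triads of C# minor (natural minor) are C#m (i), D#dim (ii°), E (III), F#m (iv), G#m (v), A (VI), B (VII) — F# minor is indeed iv.

C# minor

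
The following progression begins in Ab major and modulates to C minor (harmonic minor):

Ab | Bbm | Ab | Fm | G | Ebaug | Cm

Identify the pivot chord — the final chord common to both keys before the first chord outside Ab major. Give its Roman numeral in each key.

Fm — vi in Ab major, iv in C minor

Chords diatonic to Ab major: Ab, Bbm, Cm, Db, Eb, Fm, Gdim.
Reading the progression, the first chord not in that set is G, so the modulation leaves Ab major there.
The chord immediately before G is Fm, which is diatonic to both keys: vi in Ab major and iv in C minor.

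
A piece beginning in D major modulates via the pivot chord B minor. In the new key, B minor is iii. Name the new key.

G major

The numeral iii denotes a minor triad on scale degree 3. With B on degree 3, the tonic of the new key is G.
Degree 3 carries a minor triad in major keys, so the destination is G major.
Check: the diatonic triads of G major are G (I), Am (ii), Bm (iii), C (IV), D (V), Em (vi), F♯dim (vii°) — B minor is indeed iii.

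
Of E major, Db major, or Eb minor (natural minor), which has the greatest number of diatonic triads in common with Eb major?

Db major

Triads of Eb major: Eb (I), Fm (ii), Gm (iii), Ab (IV), Bb (V), Cm (vi), Ddim (vii°).
E major shares 0: none.
Db major shares 2: Fm, Ab.
Eb minor (natural minor) shares 0: none.
The most common triads (2) are shared with Db major.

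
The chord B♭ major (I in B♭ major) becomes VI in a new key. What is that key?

The numeral VI denotes a major triad on scale degree 6. With B♭ on degree 6, the tonic of the new key is D.
Degree 6 carries a major triad in minor keys, so the destination is D minor.
Check: the diatonic triads of D minor (natural minor) are Dm (i), Edim (ii°), F (III), Gm (iv), Am (v), B♭ (VI), C (VII) — B♭ major is indeed VI.

D minor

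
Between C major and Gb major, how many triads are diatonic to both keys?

0

Diatonic triads of C major: C major (I), D minor (ii), E minor (iii), F major (IV), G major (V), A minor (vi), B diminished (vii°).
Diatonic triads of Gb major: Gb major (I), Ab minor (ii), Bb minor (iii), Cb major (IV), Db major (V), Eb minor (vi), F diminished (vii°).
No triad has the same root and quality in both keys.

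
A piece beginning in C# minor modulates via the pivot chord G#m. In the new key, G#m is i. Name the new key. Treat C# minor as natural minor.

G# minor

The numeral i denotes a minor triad on scale degree 1. With G# on degree 1, the tonic of the new key is G#.
Degree 1 carries a minor triad in minor keys, so the destination is G# minor.
Check: the diatonic triads of G# minor (natural minor) are G#m (i), A#dim (ii°), B (III), C#m (iv), D#m (v), E (VI), F# (VII) — G#m is indeed i.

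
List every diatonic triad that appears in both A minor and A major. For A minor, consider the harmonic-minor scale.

Triads in A minor (harmonic minor): Am (i), Bdim (ii°), Caug (III+), Dm (iv), E (V), F (VI), G#dim (vii°).
Triads in A major: A (I), Bm (ii), C#m (iii), D (IV), E (V), F#m (vi), G#dim (vii°).
Shared triads with their functions: E (V in A minor, V in A major); G#dim (vii° in A minor, vii° in A major).

E, G#dim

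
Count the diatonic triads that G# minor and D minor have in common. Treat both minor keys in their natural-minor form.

0

Diatonic triads of G# minor (natural minor): G# minor (i), A# diminished (ii°), B major (III), C# minor (iv), D# minor (v), E major (VI), F# major (VII).
Diatonic triads of D minor (natural minor): D minor (i), E diminished (ii°), F major (III), G minor (iv), A minor (v), Bb major (VI), C major (VII).
No triad has the same root and quality in both keys.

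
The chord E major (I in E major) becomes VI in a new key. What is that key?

G# minor

The numeral VI denotes a major triad on scale degree 6. With E on degree 6, the tonic of the new key is G#.
Degree 6 carries a major triad in minor keys, so the destination is G# minor.
Check: the diatonic triads of G# minor (natural minor) are G#m (i), A#dim (ii°), B (III), C#m (iv), D#m (v), E (VI), F# (VII) — E major is indeed VI.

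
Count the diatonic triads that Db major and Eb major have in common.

2

Diatonic triads of Db major: Db (I), Ebm (ii), Fm (iii), Gb (IV), Ab (V), Bbm (vi), Cdim (vii°).
Diatonic triads of Eb major: Eb (I), Fm (ii), Gm (iii), Ab (IV), Bb (V), Cm (vi), Ddim (vii°).
Matching root and quality in both lists: Fm, Ab.
That gives 2 common triads.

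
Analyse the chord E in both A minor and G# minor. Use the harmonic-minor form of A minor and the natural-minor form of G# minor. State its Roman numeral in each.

The scale of A minor (harmonic minor) is A B C D E F G#; E is degree 5, and the triad built there (E-G#-B) is major, so it is V.
The scale of G# minor (natural minor) is G# A# B C# D# E F#; E is degree 6, and the triad built there (E-G#-B) is major, so it is VI.

V in A minor; VI in G# minor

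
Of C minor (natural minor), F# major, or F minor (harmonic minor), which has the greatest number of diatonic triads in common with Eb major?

Triads of Eb major: Eb major (I), F minor (ii), G minor (iii), Ab major (IV), Bb major (V), C minor (vi), D diminished (vii°).
C minor (natural minor) shares 7: Eb, Fm, Gm, Ab, Bb, Cm, Ddim.
F# major shares 0: none.
F minor (harmonic minor) shares 1: Fm.
The most common triads (7) are shared with C minor.

C minor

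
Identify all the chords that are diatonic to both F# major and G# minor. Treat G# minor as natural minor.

F#, G#m, B, D#m

Triads in F# major: F# (I), G#m (ii), A#m (iii), B (IV), C# (V), D#m (vi), E#dim (vii°).
Triads in G# minor (natural minor): G#m (i), A#dim (ii°), B (III), C#m (iv), D#m (v), E (VI), F# (VII).
Shared triads with their functions: F# (I in F# major, VII in G# minor); G#m (ii in F# major, i in G# minor); B (IV in F# major, III in G# minor); D#m (vi in F# major, v in G# minor).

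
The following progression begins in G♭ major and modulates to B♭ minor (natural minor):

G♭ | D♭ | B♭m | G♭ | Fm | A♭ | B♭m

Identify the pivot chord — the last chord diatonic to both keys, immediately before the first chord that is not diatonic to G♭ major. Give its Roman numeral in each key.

G♭ — I in G♭ major, VI in B♭ minor

Chords diatonic to G♭ major: G♭, A♭m, B♭m, C♭, D♭, E♭m, Fdim.
Reading the progression, the first chord not in that set is Fm, so the modulation leaves G♭ major there.
The chord immediately before Fm is G♭, which is diatonic to both keys: I in G♭ major and VI in B♭ minor.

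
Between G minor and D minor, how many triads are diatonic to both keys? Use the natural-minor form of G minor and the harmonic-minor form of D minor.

3

Diatonic triads of G minor (natural minor): G minor (i), A diminished (ii°), Bb major (III), C minor (iv), D minor (v), Eb major (VI), F major (VII).
Diatonic triads of D minor (harmonic minor): D minor (i), E diminished (ii°), F augmented (III+), G minor (iv), A major (V), Bb major (VI), C# diminished (vii°).
Matching root and quality in both lists: G minor, Bb major, D minor.
That gives 3 common triads.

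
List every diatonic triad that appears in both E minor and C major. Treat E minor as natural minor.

Em, G, Am, C

Triads in E minor (natural minor): Em (i), F#dim (ii°), G (III), Am (iv), Bm (v), C (VI), D (VII).
Triads in C major: C (I), Dm (ii), Em (iii), F (IV), G (V), Am (vi), Bdim (vii°).
Shared triads with their functions: Em (i in E minor, iii in C major); G (III in E minor, V in C major); Am (iv in E minor, vi in C major); C (VI in E minor, I in C major).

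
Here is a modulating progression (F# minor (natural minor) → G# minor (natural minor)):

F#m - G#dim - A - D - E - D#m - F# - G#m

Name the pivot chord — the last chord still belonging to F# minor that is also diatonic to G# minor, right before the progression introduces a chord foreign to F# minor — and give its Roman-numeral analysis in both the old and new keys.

Chords diatonic to F# minor: F#m, G#dim, A, Bm, C#m, D, E.
Reading the progression, the first chord not in that set is D#m, so the modulation leaves F# minor there.
The chord immediately before D#m is E, which is diatonic to both keys: VII in F# minor and VI in G# minor.

E — VII in F# minor, VI in G# minor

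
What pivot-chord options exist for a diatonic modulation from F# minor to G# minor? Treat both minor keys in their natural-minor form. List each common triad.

Triads in F# minor (natural minor): F#m (i), G#dim (ii°), A (III), Bm (iv), C#m (v), D (VI), E (VII).
Triads in G# minor (natural minor): G#m (i), A#dim (ii°), B (III), C#m (iv), D#m (v), E (VI), F# (VII).
Shared triads with their functions: C#m (v in F# minor, iv in G# minor); E (VII in F# minor, VI in G# minor).

C#m, E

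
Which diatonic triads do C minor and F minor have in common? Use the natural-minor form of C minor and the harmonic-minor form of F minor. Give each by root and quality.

Triads in C minor (natural minor): Cm (i), Ddim (ii°), Eb (III), Fm (iv), Gm (v), Ab (VI), Bb (VII).
Triads in F minor (harmonic minor): Fm (i), Gdim (ii°), Abaug (III+), Bbm (iv), C (V), Db (VI), Edim (vii°).
Shared triads with their functions: Fm (iv in C minor, i in F minor).

Fm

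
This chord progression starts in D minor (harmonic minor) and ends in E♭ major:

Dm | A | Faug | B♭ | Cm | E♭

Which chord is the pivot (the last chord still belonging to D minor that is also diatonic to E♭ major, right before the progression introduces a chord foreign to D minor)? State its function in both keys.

B♭ — VI in D minor, V in E♭ major

Chords diatonic to D minor: Dm, Edim, Faug, Gm, A, B♭, C♯dim.
Reading the progression, the first chord not in that set is Cm, so the modulation leaves D minor there.
The chord immediately before Cm is B♭, which is diatonic to both keys: VI in D minor and V in E♭ major.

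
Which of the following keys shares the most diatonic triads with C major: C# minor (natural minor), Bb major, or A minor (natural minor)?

Triads of C major: C (I), Dm (ii), Em (iii), F (IV), G (V), Am (vi), Bdim (vii°).
C# minor (natural minor) shares 0: none.
Bb major shares 2: Dm, F.
A minor (natural minor) shares 7: C, Dm, Em, F, G, Am, Bdim.
The most common triads (7) are shared with A minor.

A minor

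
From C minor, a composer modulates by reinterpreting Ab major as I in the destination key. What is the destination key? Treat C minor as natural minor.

Ab major

The numeral I denotes a major triad on scale degree 1. With Ab on degree 1, the tonic of the new key is Ab.
Degree 1 carries a major triad in major keys, so the destination is Ab major.
Check: the diatonic triads of Ab major are Ab (I), Bbm (ii), Cm (iii), Db (IV), Eb (V), Fm (vi), Gdim (vii°) — Ab major is indeed I.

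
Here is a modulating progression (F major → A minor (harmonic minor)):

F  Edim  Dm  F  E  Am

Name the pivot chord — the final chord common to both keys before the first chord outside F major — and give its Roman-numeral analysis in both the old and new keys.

Chords diatonic to F major: F, Gm, Am, Bb, C, Dm, Edim.
Reading the progression, the first chord not in that set is E, so the modulation leaves F major there.
The chord immediately before E is F, which is diatonic to both keys: I in F major and VI in A minor.

F — I in F major, VI in A minor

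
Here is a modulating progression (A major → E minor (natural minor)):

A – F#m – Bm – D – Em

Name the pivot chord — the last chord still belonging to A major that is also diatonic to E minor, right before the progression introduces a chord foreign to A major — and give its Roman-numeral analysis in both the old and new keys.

Chords diatonic to A major: A, Bm, C#m, D, E, F#m, G#dim.
Reading the progression, the first chord not in that set is Em, so the modulation leaves A major there.
The chord immediately before Em is D, which is diatonic to both keys: IV in A major and VII in E minor.

D — IV in A major, VII in E minor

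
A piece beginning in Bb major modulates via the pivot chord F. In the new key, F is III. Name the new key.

The numeral III denotes a major triad on scale degree 3. With F on degree 3, the tonic of the new key is D.
Degree 3 carries a major triad in natural-minor keys, so the destination is D minor.
Check: the diatonic triads of D minor (natural minor) are Dm (i), Edim (ii°), F (III), Gm (iv), Am (v), Bb (VI), C (VII) — F is indeed III.

D minor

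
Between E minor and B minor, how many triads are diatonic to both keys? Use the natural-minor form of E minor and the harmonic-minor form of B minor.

Diatonic triads of E minor (natural minor): E minor (i), F♯ diminished (ii°), G major (III), A minor (iv), B minor (v), C major (VI), D major (VII).
Diatonic triads of B minor (harmonic minor): B minor (i), C♯ diminished (ii°), D augmented (III+), E minor (iv), F♯ major (V), G major (VI), A♯ diminished (vii°).
Matching root and quality in both lists: E minor, G major, B minor.
That gives 3 common triads.

3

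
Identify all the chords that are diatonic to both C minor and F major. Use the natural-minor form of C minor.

Gm, Bb

Triads in C minor (natural minor): Cm (i), Ddim (ii°), Eb (III), Fm (iv), Gm (v), Ab (VI), Bb (VII).
Triads in F major: F (I), Gm (ii), Am (iii), Bb (IV), C (V), Dm (vi), Edim (vii°).
Shared triads with their functions: Gm (v in C minor, ii in F major); Bb (VII in C minor, IV in F major).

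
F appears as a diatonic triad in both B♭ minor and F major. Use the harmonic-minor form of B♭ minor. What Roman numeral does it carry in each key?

V in B♭ minor; I in F major

The scale of B♭ minor (harmonic minor) is B♭ C D♭ E♭ F G♭ A; F is degree 5, and the triad built there (F-A-C) is major, so it is V.
The scale of F major is F G A B♭ C D E; F is degree 1, and the triad built there (F-A-C) is major, so it is I.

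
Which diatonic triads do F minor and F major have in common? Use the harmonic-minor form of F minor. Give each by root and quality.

Triads in F minor (harmonic minor): Fm (i), Gdim (ii°), Abaug (III+), Bbm (iv), C (V), Db (VI), Edim (vii°).
Triads in F major: F (I), Gm (ii), Am (iii), Bb (IV), C (V), Dm (vi), Edim (vii°).
Shared triads with their functions: C (V in F minor, V in F major); Edim (vii° in F minor, vii° in F major).

C, Edim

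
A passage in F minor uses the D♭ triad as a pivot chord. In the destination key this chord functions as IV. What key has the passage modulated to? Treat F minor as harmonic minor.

A♭ major

The numeral IV denotes a major triad on scale degree 4. With D♭ on degree 4, the tonic of the new key is A♭.
Degree 4 carries a major triad in major keys, so the destination is A♭ major.
Check: the diatonic triads of A♭ major are A♭ (I), B♭m (ii), Cm (iii), D♭ (IV), E♭ (V), Fm (vi), Gdim (vii°) — D♭ is indeed IV.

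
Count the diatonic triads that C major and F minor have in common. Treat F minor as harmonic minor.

1

Diatonic triads of C major: C (I), Dm (ii), Em (iii), F (IV), G (V), Am (vi), Bdim (vii°).
Diatonic triads of F minor (harmonic minor): Fm (i), Gdim (ii°), A♭aug (III+), B♭m (iv), C (V), D♭ (VI), Edim (vii°).
Matching root and quality in both lists: C.
That gives 1 common triad.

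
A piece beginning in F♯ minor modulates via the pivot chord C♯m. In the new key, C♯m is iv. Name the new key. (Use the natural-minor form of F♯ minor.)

G♯ minor

The numeral iv denotes a minor triad on scale degree 4. With C♯ on degree 4, the tonic of the new key is G♯.
Degree 4 carries a minor triad in minor keys, so the destination is G♯ minor.
Check: the diatonic triads of G♯ minor (natural minor) are G♯m (i), A♯dim (ii°), B (III), C♯m (iv), D♯m (v), E (VI), F♯ (VII) — C♯m is indeed iv.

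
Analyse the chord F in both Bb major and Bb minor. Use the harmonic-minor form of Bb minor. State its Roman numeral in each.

The scale of Bb major is Bb C D Eb F G A; F is degree 5, and the triad built there (F-A-C) is major, so it is V.
The scale of Bb minor (harmonic minor) is Bb C Db Eb F Gb A; F is degree 5, and the triad built there (F-A-C) is major, so it is V.

V in Bb major; V in Bb minor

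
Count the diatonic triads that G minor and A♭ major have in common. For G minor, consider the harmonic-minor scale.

Diatonic triads of G minor (harmonic minor): Gm (i), Adim (ii°), B♭aug (III+), Cm (iv), D (V), E♭ (VI), F♯dim (vii°).
Diatonic triads of A♭ major: A♭ (I), B♭m (ii), Cm (iii), D♭ (IV), E♭ (V), Fm (vi), Gdim (vii°).
Matching root and quality in both lists: Cm, E♭.
That gives 2 common triads.

2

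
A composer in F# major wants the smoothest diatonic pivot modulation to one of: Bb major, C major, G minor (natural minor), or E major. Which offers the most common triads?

Triads of F# major: F# (I), G#m (ii), A#m (iii), B (IV), C# (V), D#m (vi), E#dim (vii°).
Bb major shares 0: none.
C major shares 0: none.
G minor (natural minor) shares 0: none.
E major shares 2: G#m, B.
The most common triads (2) are shared with E major.

E major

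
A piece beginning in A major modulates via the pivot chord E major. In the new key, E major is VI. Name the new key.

G# minor

The numeral VI denotes a major triad on scale degree 6. With E on degree 6, the tonic of the new key is G#.
Degree 6 carries a major triad in minor keys, so the destination is G# minor.
Check: the diatonic triads of G# minor (natural minor) are G#m (i), A#dim (ii°), B (III), C#m (iv), D#m (v), E (VI), F# (VII) — E major is indeed VI.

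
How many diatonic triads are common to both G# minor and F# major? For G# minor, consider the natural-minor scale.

Diatonic triads of G# minor (natural minor): G# minor (i), A# diminished (ii°), B major (III), C# minor (iv), D# minor (v), E major (VI), F# major (VII).
Diatonic triads of F# major: F# major (I), G# minor (ii), A# minor (iii), B major (IV), C# major (V), D# minor (vi), E# diminished (vii°).
Matching root and quality in both lists: G# minor, B major, D# minor, F# major.
That gives 4 common triads.

4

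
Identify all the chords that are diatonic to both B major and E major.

B, C#m, E, G#m

Triads in B major: B major (I), C# minor (ii), D# minor (iii), E major (IV), F# major (V), G# minor (vi), A# diminished (vii°).
Triads in E major: E major (I), F# minor (ii), G# minor (iii), A major (IV), B major (V), C# minor (vi), D# diminished (vii°).
Shared triads with their functions: B major (I in B major, V in E major); C# minor (ii in B major, vi in E major); E major (IV in B major, I in E major); G# minor (vi in B major, iii in E major).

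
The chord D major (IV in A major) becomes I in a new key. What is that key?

D major

The numeral I denotes a major triad on scale degree 1. With D on degree 1, the tonic of the new key is D.
Degree 1 carries a major triad in major keys, so the destination is D major.
Check: the diatonic triads of D major are D (I), Em (ii), F#m (iii), G (IV), A (V), Bm (vi), C#dim (vii°) — D major is indeed I.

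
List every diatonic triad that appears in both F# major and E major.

Triads in F# major: F# (I), G#m (ii), A#m (iii), B (IV), C# (V), D#m (vi), E#dim (vii°).
Triads in E major: E (I), F#m (ii), G#m (iii), A (IV), B (V), C#m (vi), D#dim (vii°).
Shared triads with their functions: G#m (ii in F# major, iii in E major); B (IV in F# major, V in E major).

G#m, B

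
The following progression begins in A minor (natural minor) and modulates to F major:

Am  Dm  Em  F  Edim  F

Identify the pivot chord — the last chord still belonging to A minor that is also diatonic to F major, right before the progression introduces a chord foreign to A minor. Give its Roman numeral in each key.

F — VI in A minor, I in F major

Chords diatonic to A minor: Am, Bdim, C, Dm, Em, F, G.
Reading the progression, the first chord not in that set is Edim, so the modulation leaves A minor there.
The chord immediately before Edim is F, which is diatonic to both keys: VI in A minor and I in F major.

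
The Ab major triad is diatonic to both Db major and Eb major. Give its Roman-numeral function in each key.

V in Db major; IV in Eb major

The scale of Db major is Db Eb F Gb Ab Bb C; Ab is degree 5, and the triad built there (Ab-C-Eb) is major, so it is V.
The scale of Eb major is Eb F G Ab Bb C D; Ab is degree 4, and the triad built there (Ab-C-Eb) is major, so it is IV.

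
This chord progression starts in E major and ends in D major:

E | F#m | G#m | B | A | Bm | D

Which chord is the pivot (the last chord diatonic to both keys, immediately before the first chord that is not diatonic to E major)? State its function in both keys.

Chords diatonic to E major: E, F#m, G#m, A, B, C#m, D#dim.
Reading the progression, the first chord not in that set is Bm, so the modulation leaves E major there.
The chord immediately before Bm is A, which is diatonic to both keys: IV in E major and V in D major.

A — IV in E major, V in D major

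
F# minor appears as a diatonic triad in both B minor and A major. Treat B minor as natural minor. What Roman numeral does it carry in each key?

The scale of B minor (natural minor) is B C# D E F# G A; F# is degree 5, and the triad built there (F#-A-C#) is minor, so it is v.
The scale of A major is A B C# D E F# G#; F# is degree 6, and the triad built there (F#-A-C#) is minor, so it is vi.

v in B minor; vi in A major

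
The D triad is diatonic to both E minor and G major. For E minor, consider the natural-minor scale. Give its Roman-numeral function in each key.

VII in E minor; V in G major

The scale of E minor (natural minor) is E F# G A B C D; D is degree 7, and the triad built there (D-F#-A) is major, so it is VII.
The scale of G major is G A B C D E F#; D is degree 5, and the triad built there (D-F#-A) is major, so it is V.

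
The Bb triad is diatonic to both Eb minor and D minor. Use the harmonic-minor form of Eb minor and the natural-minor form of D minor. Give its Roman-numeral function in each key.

The scale of Eb minor (harmonic minor) is Eb F Gb Ab Bb Cb D; Bb is degree 5, and the triad built there (Bb-D-F) is major, so it is V.
The scale of D minor (natural minor) is D E F G A Bb C; Bb is degree 6, and the triad built there (Bb-D-F) is major, so it is VI.

V in Eb minor; VI in D minor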